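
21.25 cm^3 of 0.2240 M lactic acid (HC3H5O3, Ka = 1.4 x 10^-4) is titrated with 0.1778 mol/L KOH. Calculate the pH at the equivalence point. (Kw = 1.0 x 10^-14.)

8.43

n(HC3H5O3) = 0.2240 x 0.02125 = 0.004760 mol; V(KOH) at equivalence = 0.004760/0.1778 = 0.02677 L.
At equivalence all the acid is converted to C3H5O3-; total volume = 0.02125 + 0.02677 = 0.04802 L, so [C3H5O3-] = 0.004760/0.04802 = 0.09912 M.
Kb = Kw/Ka = 1.0e-14 / 1.4 x 10^-4 = 7.14e-11.
[OH^-] = sqrt(Kb x [C3H5O3-]) = sqrt(7.14e-11 x 0.09912) = 2.66e-6 M.
pOH = 5.57, so pH = 14.00 - 5.57 = 8.43.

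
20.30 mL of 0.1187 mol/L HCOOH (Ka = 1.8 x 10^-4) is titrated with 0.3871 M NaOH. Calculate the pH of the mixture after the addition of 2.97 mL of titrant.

Initial n(HCOOH) = 0.1187 x 0.02030 = 0.002410 mol.
n(NaOH) added = 0.3871 x 0.002970 = 0.001150 mol, converting that many moles of HCOOH to HCOO-.
Remaining n(HCOOH) = 0.001260 mol; n(HCOO-) = 0.001150 mol.
By Henderson-Hasselbalch, pH = pKa + log([A^-]/[HA]) = 3.74 + log(0.001150/0.001260) = 3.74 + (-0.04) = 3.70.

3.70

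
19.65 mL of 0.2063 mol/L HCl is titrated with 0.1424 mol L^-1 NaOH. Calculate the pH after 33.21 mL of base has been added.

12.11

n(acid) = 0.2063 x 0.01965 = 0.004054 mol; n(NaOH) added = 0.1424 x 0.03321 = 0.004729 mol.
Base is in excess by 0.004729 - 0.004054 = 0.0006753 mol in a total volume of 0.05286 L.
[OH^-] = 0.0006753/0.05286 = 0.01278 M, so pOH = 1.89 and pH = 14.00 - 1.89 = 12.11.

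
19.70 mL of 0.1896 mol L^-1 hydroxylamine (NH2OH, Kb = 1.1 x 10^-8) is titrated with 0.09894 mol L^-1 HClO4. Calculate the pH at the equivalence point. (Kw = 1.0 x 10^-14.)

n(NH2OH) = 0.1896 x 0.01970 = 0.003735 mol; V(HClO4) at equivalence = 0.003735/0.09894 = 0.03775 L.
At equivalence the base is fully converted to NH3OH+; total volume = 0.05745 L, so [NH3OH+] = 0.003735/0.05745 = 0.06501 M.
Ka(NH3OH+) = Kw/Kb = 1.0e-14 / 1.1 x 10^-8 = 9.09e-7.
[H^+] = sqrt(Ka x [NH3OH+]) = sqrt(9.09e-7 x 0.06501) = 0.000243 M.
pH = -log(0.000243) = 3.61.

3.61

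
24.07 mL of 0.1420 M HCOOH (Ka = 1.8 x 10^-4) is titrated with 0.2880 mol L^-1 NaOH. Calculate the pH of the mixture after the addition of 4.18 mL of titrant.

Initial n(HCOOH) = 0.1420 x 0.02407 = 0.003418 mol.
n(NaOH) added = 0.2880 x 0.004180 = 0.001204 mol, converting that many moles of HCOOH to HCOO-.
Remaining n(HCOOH) = 0.002214 mol; n(HCOO-) = 0.001204 mol.
By Henderson-Hasselbalch, pH = pKa + log([A^-]/[HA]) = 3.74 + log(0.001204/0.002214) = 3.74 + (-0.26) = 3.48.

3.48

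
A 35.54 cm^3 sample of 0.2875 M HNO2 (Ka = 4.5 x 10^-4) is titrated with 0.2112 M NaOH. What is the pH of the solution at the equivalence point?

n(HNO2) = 0.2875 x 0.03554 = 0.01022 mol; V(NaOH) at equivalence = 0.01022/0.2112 = 0.04838 L.
At equivalence all the acid is converted to NO2-; total volume = 0.03554 + 0.04838 = 0.08392 L, so [NO2-] = 0.01022/0.08392 = 0.1218 M.
Kb = Kw/Ka = 1.0e-14 / 4.5 x 10^-4 = 2.22e-11.
[OH^-] = sqrt(Kb x [NO2-]) = sqrt(2.22e-11 x 0.1218) = 1.64e-6 M.
pOH = 5.78, so pH = 14.00 - 5.78 = 8.22.

8.22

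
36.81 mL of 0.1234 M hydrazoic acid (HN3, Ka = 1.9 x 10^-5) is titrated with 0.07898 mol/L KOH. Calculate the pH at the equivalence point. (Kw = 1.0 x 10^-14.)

8.70

n(HN3) = 0.1234 x 0.03681 = 0.004542 mol; V(KOH) at equivalence = 0.004542/0.07898 = 0.05751 L.
At equivalence all the acid is converted to N3-; total volume = 0.03681 + 0.05751 = 0.09432 L, so [N3-] = 0.004542/0.09432 = 0.04816 M.
Kb = Kw/Ka = 1.0e-14 / 1.9 x 10^-5 = 5.26e-10.
[OH^-] = sqrt(Kb x [N3-]) = sqrt(5.26e-10 x 0.04816) = 5.03e-6 M.
pOH = 5.30, so pH = 14.00 - 5.30 = 8.70.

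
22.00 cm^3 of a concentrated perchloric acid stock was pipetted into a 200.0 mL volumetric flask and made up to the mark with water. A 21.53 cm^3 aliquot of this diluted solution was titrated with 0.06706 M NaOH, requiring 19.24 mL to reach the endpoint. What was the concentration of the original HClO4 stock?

n(NaOH) = 0.06706 x 0.01924 = 0.001290 mol.
n(HClO4) in the aliquot = 0.001290 mol.
[diluted HClO4] = 0.001290 / 0.02153 = 0.05993 M.
Dilution factor = 200.0/22.00 = 9.091, so [stock] = 0.05993 x 9.091 = 0.545 M.

0.545 M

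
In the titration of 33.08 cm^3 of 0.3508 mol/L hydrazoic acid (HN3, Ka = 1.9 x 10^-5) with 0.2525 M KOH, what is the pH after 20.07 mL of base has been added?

Initial n(HN3) = 0.3508 x 0.03308 = 0.01160 mol.
n(KOH) added = 0.2525 x 0.02007 = 0.005068 mol, converting that many moles of HN3 to N3-.
Remaining n(HN3) = 0.006537 mol; n(N3-) = 0.005068 mol.
By Henderson-Hasselbalch, pH = pKa + log([A^-]/[HA]) = 4.72 + log(0.005068/0.006537) = 4.72 + (-0.11) = 4.61.

4.61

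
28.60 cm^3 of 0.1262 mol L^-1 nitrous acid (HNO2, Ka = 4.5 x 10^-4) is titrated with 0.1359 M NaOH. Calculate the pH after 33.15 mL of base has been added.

12.16

n(acid) = 0.1262 x 0.02860 = 0.003609 mol; n(NaOH) added = 0.1359 x 0.03315 = 0.004505 mol.
Base is in excess by 0.004505 - 0.003609 = 0.0008958 mol in a total volume of 0.06175 L.
[OH^-] = 0.0008958/0.06175 = 0.01451 M, so pOH = 1.84 and pH = 14.00 - 1.84 = 12.16.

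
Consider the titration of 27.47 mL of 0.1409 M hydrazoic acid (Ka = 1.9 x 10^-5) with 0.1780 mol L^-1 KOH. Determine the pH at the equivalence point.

8.81

n(HN3) = 0.1409 x 0.02747 = 0.003871 mol; V(KOH) at equivalence = 0.003871/0.1780 = 0.02174 L.
At equivalence all the acid is converted to N3-; total volume = 0.02747 + 0.02174 = 0.04921 L, so [N3-] = 0.003871/0.04921 = 0.07865 M.
Kb = Kw/Ka = 1.0e-14 / 1.9 x 10^-5 = 5.26e-10.
[OH^-] = sqrt(Kb x [N3-]) = sqrt(5.26e-10 x 0.07865) = 6.43e-6 M.
pOH = 5.19, so pH = 14.00 - 5.19 = 8.81.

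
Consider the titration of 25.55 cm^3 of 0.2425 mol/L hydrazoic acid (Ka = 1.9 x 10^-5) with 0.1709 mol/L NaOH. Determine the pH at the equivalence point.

8.86

n(HN3) = 0.2425 x 0.02555 = 0.006196 mol; V(NaOH) at equivalence = 0.006196/0.1709 = 0.03625 L.
At equivalence all the acid is converted to N3-; total volume = 0.02555 + 0.03625 = 0.06180 L, so [N3-] = 0.006196/0.06180 = 0.1002 M.
Kb = Kw/Ka = 1.0e-14 / 1.9 x 10^-5 = 5.26e-10.
[OH^-] = sqrt(Kb x [N3-]) = sqrt(5.26e-10 x 0.1002) = 7.26e-6 M.
pOH = 5.14, so pH = 14.00 - 5.14 = 8.86.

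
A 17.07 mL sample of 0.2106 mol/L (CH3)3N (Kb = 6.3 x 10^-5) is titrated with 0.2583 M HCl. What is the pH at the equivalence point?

n((CH3)3N) = 0.2106 x 0.01707 = 0.003595 mol; V(HCl) at equivalence = 0.003595/0.2583 = 0.01392 L.
At equivalence the base is fully converted to (CH3)3NH+; total volume = 0.03099 L, so [(CH3)3NH+] = 0.003595/0.03099 = 0.1160 M.
Ka((CH3)3NH+) = Kw/Kb = 1.0e-14 / 6.3 x 10^-5 = 1.59e-10.
[H^+] = sqrt(Ka x [(CH3)3NH+]) = sqrt(1.59e-10 x 0.1160) = 4.29e-6 M.
pH = -log(4.29e-6) = 5.37.

5.37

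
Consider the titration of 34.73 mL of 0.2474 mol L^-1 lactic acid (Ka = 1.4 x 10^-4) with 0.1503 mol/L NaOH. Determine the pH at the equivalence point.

n(HC3H5O3) = 0.2474 x 0.03473 = 0.008592 mol; V(NaOH) at equivalence = 0.008592/0.1503 = 0.05717 L.
At equivalence all the acid is converted to C3H5O3-; total volume = 0.03473 + 0.05717 = 0.09190 L, so [C3H5O3-] = 0.008592/0.09190 = 0.09350 M.
Kb = Kw/Ka = 1.0e-14 / 1.4 x 10^-4 = 7.14e-11.
[OH^-] = sqrt(Kb x [C3H5O3-]) = sqrt(7.14e-11 x 0.09350) = 2.58e-6 M.
pOH = 5.59, so pH = 14.00 - 5.59 = 8.41.

8.41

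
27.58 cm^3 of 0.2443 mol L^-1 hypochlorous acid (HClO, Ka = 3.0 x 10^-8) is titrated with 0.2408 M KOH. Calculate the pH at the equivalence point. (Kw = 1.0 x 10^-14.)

n(HClO) = 0.2443 x 0.02758 = 0.006738 mol; V(KOH) at equivalence = 0.006738/0.2408 = 0.02798 L.
At equivalence all the acid is converted to ClO-; total volume = 0.02758 + 0.02798 = 0.05556 L, so [ClO-] = 0.006738/0.05556 = 0.1213 M.
Kb = Kw/Ka = 1.0e-14 / 3.0 x 10^-8 = 3.33e-7.
[OH^-] = sqrt(Kb x [ClO-]) = sqrt(3.33e-7 x 0.1213) = 0.000201 M.
pOH = 3.70, so pH = 14.00 - 3.70 = 10.30.

10.30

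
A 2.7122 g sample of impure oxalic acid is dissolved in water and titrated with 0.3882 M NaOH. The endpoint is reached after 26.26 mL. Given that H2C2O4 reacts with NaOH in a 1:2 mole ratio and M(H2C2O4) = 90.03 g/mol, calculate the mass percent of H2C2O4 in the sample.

16.9%

n(NaOH) = 0.3882 x 0.02626 = 0.01019 mol.
n(H2C2O4) = 0.01019 / 2 = 0.005097 mol.
mass of H2C2O4 = 0.005097 x 90.03 = 0.4589 g.
% purity = 0.4589 / 2.7122 x 100 = 16.9%.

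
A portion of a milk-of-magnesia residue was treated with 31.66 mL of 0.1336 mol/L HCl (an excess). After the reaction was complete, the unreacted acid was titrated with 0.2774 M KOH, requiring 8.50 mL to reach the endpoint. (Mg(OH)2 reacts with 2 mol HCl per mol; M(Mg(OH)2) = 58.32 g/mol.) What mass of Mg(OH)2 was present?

0.0546 g

Total n(HCl) added = 0.1336 x 0.03166 = 0.004230 mol.
n(KOH) used = 0.2774 x 0.008500 = 0.002358 mol, which equals the excess n(HCl).
So n(HCl) consumed by the sample = 0.004230 - 0.002358 = 0.001872 mol.
n(Mg(OH)2) = 0.001872 / 2 = 0.0009359 mol.
mass = 0.0009359 mol x 58.32 g/mol = 0.0546 g.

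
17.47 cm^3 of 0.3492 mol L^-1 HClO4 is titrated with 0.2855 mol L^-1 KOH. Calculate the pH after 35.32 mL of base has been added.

n(acid) = 0.3492 x 0.01747 = 0.006101 mol; n(KOH) added = 0.2855 x 0.03532 = 0.01008 mol.
Base is in excess by 0.01008 - 0.006101 = 0.003983 mol in a total volume of 0.05279 L.
[OH^-] = 0.003983/0.05279 = 0.07546 M, so pOH = 1.12 and pH = 14.00 - 1.12 = 12.88.

12.88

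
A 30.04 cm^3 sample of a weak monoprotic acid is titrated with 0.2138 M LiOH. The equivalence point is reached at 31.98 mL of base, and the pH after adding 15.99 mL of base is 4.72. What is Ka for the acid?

15.99 mL is half of the equivalence volume, so this is the half-equivalence point where [HA] = [A^-].
At half-equivalence pH = pKa, so pKa = 4.72.
Ka = 10^(-4.72) = 1.9 x 10^-5.

1.9 x 10^-5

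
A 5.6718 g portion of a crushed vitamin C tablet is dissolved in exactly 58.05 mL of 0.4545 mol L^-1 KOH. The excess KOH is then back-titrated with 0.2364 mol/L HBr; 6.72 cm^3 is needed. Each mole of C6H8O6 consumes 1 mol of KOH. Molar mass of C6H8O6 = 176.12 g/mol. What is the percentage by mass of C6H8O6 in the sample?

Total n(KOH) added = 0.4545 x 0.05805 = 0.02638 mol.
n(HBr) used = 0.2364 x 0.006720 = 0.001589 mol, which equals the excess n(KOH).
So n(KOH) consumed by the sample = 0.02638 - 0.001589 = 0.02480 mol.
n(C6H8O6) = 0.02480 / 1 = 0.02480 mol.
mass C6H8O6 = 0.02480 x 176.12 = 4.367 g, so %C6H8O6 = 4.367/5.6718 x 100 = 77.0%.

77.0%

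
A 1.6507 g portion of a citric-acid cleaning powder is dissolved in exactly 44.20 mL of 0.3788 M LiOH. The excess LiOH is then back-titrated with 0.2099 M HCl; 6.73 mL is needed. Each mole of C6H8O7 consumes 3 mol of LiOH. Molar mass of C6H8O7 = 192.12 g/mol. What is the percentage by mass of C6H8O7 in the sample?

59.5%

Total n(LiOH) added = 0.3788 x 0.04420 = 0.01674 mol.
n(HCl) used = 0.2099 x 0.006730 = 0.001413 mol, which equals the excess n(LiOH).
So n(LiOH) consumed by the sample = 0.01674 - 0.001413 = 0.01533 mol.
n(C6H8O7) = 0.01533 / 3 = 0.005110 mol.
mass C6H8O7 = 0.005110 x 192.12 = 0.9818 g, so %C6H8O7 = 0.9818/1.6507 x 100 = 59.5%.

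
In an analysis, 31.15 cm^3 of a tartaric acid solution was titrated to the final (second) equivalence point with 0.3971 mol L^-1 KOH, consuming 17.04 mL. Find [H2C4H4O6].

0.109 M

n(KOH) = 0.3971 x 0.01704 = 0.006767 mol.
At the final (second) equivalence point, 2 mol OH^- react per mol H2C4H4O6, so n(H2C4H4O6) = 0.006767 / 2 = 0.003383 mol.
[H2C4H4O6] = 0.003383 / 0.03115 L = 0.109 M.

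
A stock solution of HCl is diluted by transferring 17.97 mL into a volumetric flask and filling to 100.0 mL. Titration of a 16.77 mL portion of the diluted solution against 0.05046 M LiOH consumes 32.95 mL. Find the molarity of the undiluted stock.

n(LiOH) = 0.05046 x 0.03295 = 0.001663 mol.
n(HCl) in the aliquot = 0.001663 mol.
[diluted HCl] = 0.001663 / 0.01677 = 0.09914 M.
Dilution factor = 100.0/17.97 = 5.565, so [stock] = 0.09914 x 5.565 = 0.552 M.

0.552 M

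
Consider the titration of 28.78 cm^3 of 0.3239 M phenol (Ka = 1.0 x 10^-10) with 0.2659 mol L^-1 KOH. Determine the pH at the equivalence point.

n(C6H5OH) = 0.3239 x 0.02878 = 0.009322 mol; V(KOH) at equivalence = 0.009322/0.2659 = 0.03506 L.
At equivalence all the acid is converted to C6H5O-; total volume = 0.02878 + 0.03506 = 0.06384 L, so [C6H5O-] = 0.009322/0.06384 = 0.1460 M.
Kb = Kw/Ka = 1.0e-14 / 1.0 x 10^-10 = 0.000100.
[OH^-] = sqrt(Kb x [C6H5O-]) = sqrt(0.000100 x 0.1460) = 0.00382 M.
pOH = 2.42, so pH = 14.00 - 2.42 = 11.58.

11.58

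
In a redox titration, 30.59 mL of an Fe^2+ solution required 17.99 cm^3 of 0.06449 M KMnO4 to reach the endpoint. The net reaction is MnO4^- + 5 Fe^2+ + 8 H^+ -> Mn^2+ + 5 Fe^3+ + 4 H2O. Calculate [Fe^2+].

n(KMnO4) = 0.06449 x 0.01799 = 0.001160 mol.
From the balanced equation, 1 mol KMnO4 reacts with 5 mol Fe^2+, so n(Fe^2+) = 0.001160 x 5/1 = 0.005801 mol.
[Fe^2+] = 0.005801 / 0.03059 L = 0.190 M.

0.190 M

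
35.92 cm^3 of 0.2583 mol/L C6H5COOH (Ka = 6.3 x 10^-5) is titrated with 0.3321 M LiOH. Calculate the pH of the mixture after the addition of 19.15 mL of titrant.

Initial n(C6H5COOH) = 0.2583 x 0.03592 = 0.009278 mol.
n(LiOH) added = 0.3321 x 0.01915 = 0.006360 mol, converting that many moles of C6H5COOH to C6H5COO-.
Remaining n(C6H5COOH) = 0.002918 mol; n(C6H5COO-) = 0.006360 mol.
By Henderson-Hasselbalch, pH = pKa + log([A^-]/[HA]) = 4.20 + log(0.006360/0.002918) = 4.20 + (+0.34) = 4.54.

4.54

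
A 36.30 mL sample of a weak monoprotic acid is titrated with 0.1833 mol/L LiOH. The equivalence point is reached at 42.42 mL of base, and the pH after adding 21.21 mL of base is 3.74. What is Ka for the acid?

1.8 x 10^-4

21.21 mL is half of the equivalence volume, so this is the half-equivalence point where [HA] = [A^-].
At half-equivalence pH = pKa, so pKa = 3.74.
Ka = 10^(-3.74) = 1.8 x 10^-4.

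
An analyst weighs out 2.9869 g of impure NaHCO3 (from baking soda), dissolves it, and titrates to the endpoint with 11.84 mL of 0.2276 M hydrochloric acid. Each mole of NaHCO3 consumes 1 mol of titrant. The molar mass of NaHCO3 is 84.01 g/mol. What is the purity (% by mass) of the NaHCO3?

7.58%

n(HCl) = 0.2276 x 0.01184 = 0.002695 mol.
n(NaHCO3) = 0.002695 / 1 = 0.002695 mol.
mass of NaHCO3 = 0.002695 x 84.01 = 0.2264 g.
% purity = 0.2264 / 2.9869 x 100 = 7.58%.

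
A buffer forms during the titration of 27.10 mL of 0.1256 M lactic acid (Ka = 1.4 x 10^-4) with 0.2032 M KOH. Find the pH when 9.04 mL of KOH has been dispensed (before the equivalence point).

Initial n(HC3H5O3) = 0.1256 x 0.02710 = 0.003404 mol.
n(KOH) added = 0.2032 x 0.009040 = 0.001837 mol, converting that many moles of HC3H5O3 to C3H5O3-.
Remaining n(HC3H5O3) = 0.001567 mol; n(C3H5O3-) = 0.001837 mol.
By Henderson-Hasselbalch, pH = pKa + log([A^-]/[HA]) = 3.85 + log(0.001837/0.001567) = 3.85 + (+0.07) = 3.92.

3.92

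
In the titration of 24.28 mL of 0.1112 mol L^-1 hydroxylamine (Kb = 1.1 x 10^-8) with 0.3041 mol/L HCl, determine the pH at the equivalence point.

3.57

n(NH2OH) = 0.1112 x 0.02428 = 0.002700 mol; V(HCl) at equivalence = 0.002700/0.3041 = 0.008878 L.
At equivalence the base is fully converted to NH3OH+; total volume = 0.03316 L, so [NH3OH+] = 0.002700/0.03316 = 0.08143 M.
Ka(NH3OH+) = Kw/Kb = 1.0e-14 / 1.1 x 10^-8 = 9.09e-7.
[H^+] = sqrt(Ka x [NH3OH+]) = sqrt(9.09e-7 x 0.08143) = 0.000272 M.
pH = -log(0.000272) = 3.57.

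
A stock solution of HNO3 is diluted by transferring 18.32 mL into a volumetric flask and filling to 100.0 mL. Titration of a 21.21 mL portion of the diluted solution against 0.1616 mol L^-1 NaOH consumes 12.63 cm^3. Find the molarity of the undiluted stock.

0.525 M

n(NaOH) = 0.1616 x 0.01263 = 0.002041 mol.
n(HNO3) in the aliquot = 0.002041 mol.
[diluted HNO3] = 0.002041 / 0.02121 = 0.09623 M.
Dilution factor = 100.0/18.32 = 5.459, so [stock] = 0.09623 x 5.459 = 0.525 M.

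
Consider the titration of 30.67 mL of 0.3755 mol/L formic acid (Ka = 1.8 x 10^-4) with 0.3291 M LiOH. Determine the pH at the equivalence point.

n(HCOOH) = 0.3755 x 0.03067 = 0.01152 mol; V(LiOH) at equivalence = 0.01152/0.3291 = 0.03499 L.
At equivalence all the acid is converted to HCOO-; total volume = 0.03067 + 0.03499 = 0.06566 L, so [HCOO-] = 0.01152/0.06566 = 0.1754 M.
Kb = Kw/Ka = 1.0e-14 / 1.8 x 10^-4 = 5.56e-11.
[OH^-] = sqrt(Kb x [HCOO-]) = sqrt(5.56e-11 x 0.1754) = 3.12e-6 M.
pOH = 5.51, so pH = 14.00 - 5.51 = 8.49.

8.49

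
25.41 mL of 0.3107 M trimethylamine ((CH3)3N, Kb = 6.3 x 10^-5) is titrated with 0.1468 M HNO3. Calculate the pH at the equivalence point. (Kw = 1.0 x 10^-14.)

n((CH3)3N) = 0.3107 x 0.02541 = 0.007895 mol; V(HNO3) at equivalence = 0.007895/0.1468 = 0.05378 L.
At equivalence the base is fully converted to (CH3)3NH+; total volume = 0.07919 L, so [(CH3)3NH+] = 0.007895/0.07919 = 0.09970 M.
Ka((CH3)3NH+) = Kw/Kb = 1.0e-14 / 6.3 x 10^-5 = 1.59e-10.
[H^+] = sqrt(Ka x [(CH3)3NH+]) = sqrt(1.59e-10 x 0.09970) = 3.98e-6 M.
pH = -log(3.98e-6) = 5.40.

5.40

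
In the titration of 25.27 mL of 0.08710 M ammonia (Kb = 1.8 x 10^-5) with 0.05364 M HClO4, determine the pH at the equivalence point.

5.37

n(NH3) = 0.08710 x 0.02527 = 0.002201 mol; V(HClO4) at equivalence = 0.002201/0.05364 = 0.04103 L.
At equivalence the base is fully converted to NH4+; total volume = 0.06630 L, so [NH4+] = 0.002201/0.06630 = 0.03320 M.
Ka(NH4+) = Kw/Kb = 1.0e-14 / 1.8 x 10^-5 = 5.56e-10.
[H^+] = sqrt(Ka x [NH4+]) = sqrt(5.56e-10 x 0.03320) = 4.29e-6 M.
pH = -log(4.29e-6) = 5.37.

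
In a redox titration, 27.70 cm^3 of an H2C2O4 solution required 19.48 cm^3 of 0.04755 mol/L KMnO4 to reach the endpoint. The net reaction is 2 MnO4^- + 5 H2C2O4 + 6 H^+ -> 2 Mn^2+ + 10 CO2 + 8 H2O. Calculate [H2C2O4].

n(KMnO4) = 0.04755 x 0.01948 = 0.0009263 mol.
From the balanced equation, 2 mol KMnO4 reacts with 5 mol H2C2O4, so n(H2C2O4) = 0.0009263 x 5/2 = 0.002316 mol.
[H2C2O4] = 0.002316 / 0.02770 L = 0.0836 M.

0.0836 M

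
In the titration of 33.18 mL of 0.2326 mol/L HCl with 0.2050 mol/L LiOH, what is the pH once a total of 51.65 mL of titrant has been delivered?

12.53

n(acid) = 0.2326 x 0.03318 = 0.007718 mol; n(LiOH) added = 0.2050 x 0.05165 = 0.01059 mol.
Base is in excess by 0.01059 - 0.007718 = 0.002871 mol in a total volume of 0.08483 L.
[OH^-] = 0.002871/0.08483 = 0.03384 M, so pOH = 1.47 and pH = 14.00 - 1.47 = 12.53.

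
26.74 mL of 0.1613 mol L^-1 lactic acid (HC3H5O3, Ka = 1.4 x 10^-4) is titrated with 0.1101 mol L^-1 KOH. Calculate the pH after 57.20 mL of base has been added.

n(acid) = 0.1613 x 0.02674 = 0.004313 mol; n(KOH) added = 0.1101 x 0.05720 = 0.006298 mol.
Base is in excess by 0.006298 - 0.004313 = 0.001985 mol in a total volume of 0.08394 L.
[OH^-] = 0.001985/0.08394 = 0.02364 M, so pOH = 1.63 and pH = 14.00 - 1.63 = 12.37.

12.37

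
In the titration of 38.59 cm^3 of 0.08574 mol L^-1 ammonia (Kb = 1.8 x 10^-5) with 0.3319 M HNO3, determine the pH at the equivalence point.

5.21

n(NH3) = 0.08574 x 0.03859 = 0.003309 mol; V(HNO3) at equivalence = 0.003309/0.3319 = 0.009969 L.
At equivalence the base is fully converted to NH4+; total volume = 0.04856 L, so [NH4+] = 0.003309/0.04856 = 0.06814 M.
Ka(NH4+) = Kw/Kb = 1.0e-14 / 1.8 x 10^-5 = 5.56e-10.
[H^+] = sqrt(Ka x [NH4+]) = sqrt(5.56e-10 x 0.06814) = 6.15e-6 M.
pH = -log(6.15e-6) = 5.21.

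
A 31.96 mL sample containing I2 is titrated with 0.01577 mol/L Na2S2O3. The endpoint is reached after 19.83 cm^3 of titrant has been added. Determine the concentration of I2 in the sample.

n(Na2S2O3) = 0.01577 x 0.01983 = 0.0003127 mol.
From the balanced equation, 2 mol Na2S2O3 reacts with 1 mol I2, so n(I2) = 0.0003127 x 1/2 = 0.0001564 mol.
[I2] = 0.0001564 / 0.03196 L = 0.00489 M.

0.00489 M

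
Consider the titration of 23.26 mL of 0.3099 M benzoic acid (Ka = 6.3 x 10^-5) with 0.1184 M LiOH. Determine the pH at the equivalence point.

n(C6H5COOH) = 0.3099 x 0.02326 = 0.007208 mol; V(LiOH) at equivalence = 0.007208/0.1184 = 0.06088 L.
At equivalence all the acid is converted to C6H5COO-; total volume = 0.02326 + 0.06088 = 0.08414 L, so [C6H5COO-] = 0.007208/0.08414 = 0.08567 M.
Kb = Kw/Ka = 1.0e-14 / 6.3 x 10^-5 = 1.59e-10.
[OH^-] = sqrt(Kb x [C6H5COO-]) = sqrt(1.59e-10 x 0.08567) = 3.69e-6 M.
pOH = 5.43, so pH = 14.00 - 5.43 = 8.57.

8.57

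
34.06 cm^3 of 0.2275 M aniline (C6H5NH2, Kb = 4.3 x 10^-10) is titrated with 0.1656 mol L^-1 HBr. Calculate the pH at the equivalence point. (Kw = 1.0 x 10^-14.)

2.83

n(C6H5NH2) = 0.2275 x 0.03406 = 0.007749 mol; V(HBr) at equivalence = 0.007749/0.1656 = 0.04679 L.
At equivalence the base is fully converted to C6H5NH3+; total volume = 0.08085 L, so [C6H5NH3+] = 0.007749/0.08085 = 0.09584 M.
Ka(C6H5NH3+) = Kw/Kb = 1.0e-14 / 4.3 x 10^-10 = 2.33e-5.
[H^+] = sqrt(Ka x [C6H5NH3+]) = sqrt(2.33e-5 x 0.09584) = 0.00149 M.
pH = -log(0.00149) = 2.83.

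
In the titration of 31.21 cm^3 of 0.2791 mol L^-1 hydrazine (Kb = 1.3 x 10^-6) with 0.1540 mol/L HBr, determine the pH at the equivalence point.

4.56

n(N2H4) = 0.2791 x 0.03121 = 0.008711 mol; V(HBr) at equivalence = 0.008711/0.1540 = 0.05656 L.
At equivalence the base is fully converted to N2H5+; total volume = 0.08777 L, so [N2H5+] = 0.008711/0.08777 = 0.09924 M.
Ka(N2H5+) = Kw/Kb = 1.0e-14 / 1.3 x 10^-6 = 7.69e-9.
[H^+] = sqrt(Ka x [N2H5+]) = sqrt(7.69e-9 x 0.09924) = 2.76e-5 M.
pH = -log(2.76e-5) = 4.56.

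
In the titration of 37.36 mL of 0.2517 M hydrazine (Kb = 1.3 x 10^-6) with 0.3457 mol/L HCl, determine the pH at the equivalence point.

n(N2H4) = 0.2517 x 0.03736 = 0.009404 mol; V(HCl) at equivalence = 0.009404/0.3457 = 0.02720 L.
At equivalence the base is fully converted to N2H5+; total volume = 0.06456 L, so [N2H5+] = 0.009404/0.06456 = 0.1457 M.
Ka(N2H5+) = Kw/Kb = 1.0e-14 / 1.3 x 10^-6 = 7.69e-9.
[H^+] = sqrt(Ka x [N2H5+]) = sqrt(7.69e-9 x 0.1457) = 3.35e-5 M.
pH = -log(3.35e-5) = 4.48.

4.48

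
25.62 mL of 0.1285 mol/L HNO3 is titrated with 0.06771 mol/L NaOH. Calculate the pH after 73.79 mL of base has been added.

12.23

n(acid) = 0.1285 x 0.02562 = 0.003292 mol; n(NaOH) added = 0.06771 x 0.07379 = 0.004996 mol.
Base is in excess by 0.004996 - 0.003292 = 0.001704 mol in a total volume of 0.09941 L.
[OH^-] = 0.001704/0.09941 = 0.01714 M, so pOH = 1.77 and pH = 14.00 - 1.77 = 12.23.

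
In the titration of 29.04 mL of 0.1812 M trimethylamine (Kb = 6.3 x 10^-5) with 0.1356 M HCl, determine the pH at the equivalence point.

n((CH3)3N) = 0.1812 x 0.02904 = 0.005262 mol; V(HCl) at equivalence = 0.005262/0.1356 = 0.03881 L.
At equivalence the base is fully converted to (CH3)3NH+; total volume = 0.06785 L, so [(CH3)3NH+] = 0.005262/0.06785 = 0.07756 M.
Ka((CH3)3NH+) = Kw/Kb = 1.0e-14 / 6.3 x 10^-5 = 1.59e-10.
[H^+] = sqrt(Ka x [(CH3)3NH+]) = sqrt(1.59e-10 x 0.07756) = 3.51e-6 M.
pH = -log(3.51e-6) = 5.45.

5.45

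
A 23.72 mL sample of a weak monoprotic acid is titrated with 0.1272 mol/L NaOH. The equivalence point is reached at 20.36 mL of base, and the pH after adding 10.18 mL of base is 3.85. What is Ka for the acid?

10.18 mL is half of the equivalence volume, so this is the half-equivalence point where [HA] = [A^-].
At half-equivalence pH = pKa, so pKa = 3.85.
Ka = 10^(-3.85) = 1.4 x 10^-4.

1.4 x 10^-4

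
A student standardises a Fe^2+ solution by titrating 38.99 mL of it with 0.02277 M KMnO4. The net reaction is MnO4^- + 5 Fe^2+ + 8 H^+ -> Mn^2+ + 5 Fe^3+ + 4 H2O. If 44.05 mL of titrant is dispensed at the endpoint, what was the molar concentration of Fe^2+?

n(KMnO4) = 0.02277 x 0.04405 = 0.001003 mol.
From the balanced equation, 1 mol KMnO4 reacts with 5 mol Fe^2+, so n(Fe^2+) = 0.001003 x 5/1 = 0.005015 mol.
[Fe^2+] = 0.005015 / 0.03899 L = 0.129 M.

0.129 M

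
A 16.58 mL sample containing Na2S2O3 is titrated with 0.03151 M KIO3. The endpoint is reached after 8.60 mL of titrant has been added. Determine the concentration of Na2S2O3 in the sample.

n(KIO3) = 0.03151 x 0.008600 = 0.0002710 mol.
From the balanced equation, 1 mol KIO3 reacts with 6 mol Na2S2O3, so n(Na2S2O3) = 0.0002710 x 6/1 = 0.001626 mol.
[Na2S2O3] = 0.001626 / 0.01658 L = 0.0981 M.

0.0981 M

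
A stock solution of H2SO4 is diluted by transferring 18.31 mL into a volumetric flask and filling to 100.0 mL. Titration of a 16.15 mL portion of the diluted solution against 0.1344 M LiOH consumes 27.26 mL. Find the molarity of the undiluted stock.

0.619 M

n(LiOH) = 0.1344 x 0.02726 = 0.003664 mol.
n(H2SO4) in the aliquot = 0.003664 x 1/2 = 0.001832 mol.
[diluted H2SO4] = 0.001832 / 0.01615 = 0.1134 M.
Dilution factor = 100.0/18.31 = 5.461, so [stock] = 0.1134 x 5.461 = 0.619 M.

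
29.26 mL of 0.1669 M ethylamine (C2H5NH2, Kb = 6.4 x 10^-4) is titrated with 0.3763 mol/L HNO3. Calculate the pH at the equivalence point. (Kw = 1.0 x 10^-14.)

n(C2H5NH2) = 0.1669 x 0.02926 = 0.004883 mol; V(HNO3) at equivalence = 0.004883/0.3763 = 0.01298 L.
At equivalence the base is fully converted to C2H5NH3+; total volume = 0.04224 L, so [C2H5NH3+] = 0.004883/0.04224 = 0.1156 M.
Ka(C2H5NH3+) = Kw/Kb = 1.0e-14 / 6.4 x 10^-4 = 1.56e-11.
[H^+] = sqrt(Ka x [C2H5NH3+]) = sqrt(1.56e-11 x 0.1156) = 1.34e-6 M.
pH = -log(1.34e-6) = 5.87.

5.87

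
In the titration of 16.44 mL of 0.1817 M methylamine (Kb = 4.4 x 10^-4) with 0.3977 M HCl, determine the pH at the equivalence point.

n(CH3NH2) = 0.1817 x 0.01644 = 0.002987 mol; V(HCl) at equivalence = 0.002987/0.3977 = 0.007511 L.
At equivalence the base is fully converted to CH3NH3+; total volume = 0.02395 L, so [CH3NH3+] = 0.002987/0.02395 = 0.1247 M.
Ka(CH3NH3+) = Kw/Kb = 1.0e-14 / 4.4 x 10^-4 = 2.27e-11.
[H^+] = sqrt(Ka x [CH3NH3+]) = sqrt(2.27e-11 x 0.1247) = 1.68e-6 M.
pH = -log(1.68e-6) = 5.77.

5.77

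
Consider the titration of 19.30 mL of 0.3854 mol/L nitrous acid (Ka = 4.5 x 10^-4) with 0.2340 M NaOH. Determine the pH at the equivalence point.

n(HNO2) = 0.3854 x 0.01930 = 0.007438 mol; V(NaOH) at equivalence = 0.007438/0.2340 = 0.03179 L.
At equivalence all the acid is converted to NO2-; total volume = 0.01930 + 0.03179 = 0.05109 L, so [NO2-] = 0.007438/0.05109 = 0.1456 M.
Kb = Kw/Ka = 1.0e-14 / 4.5 x 10^-4 = 2.22e-11.
[OH^-] = sqrt(Kb x [NO2-]) = sqrt(2.22e-11 x 0.1456) = 1.80e-6 M.
pOH = 5.75, so pH = 14.00 - 5.75 = 8.25.

8.25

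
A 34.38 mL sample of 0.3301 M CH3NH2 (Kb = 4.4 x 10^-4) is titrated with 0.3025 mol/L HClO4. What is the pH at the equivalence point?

n(CH3NH2) = 0.3301 x 0.03438 = 0.01135 mol; V(HClO4) at equivalence = 0.01135/0.3025 = 0.03752 L.
At equivalence the base is fully converted to CH3NH3+; total volume = 0.07190 L, so [CH3NH3+] = 0.01135/0.07190 = 0.1578 M.
Ka(CH3NH3+) = Kw/Kb = 1.0e-14 / 4.4 x 10^-4 = 2.27e-11.
[H^+] = sqrt(Ka x [CH3NH3+]) = sqrt(2.27e-11 x 0.1578) = 1.89e-6 M.
pH = -log(1.89e-6) = 5.72.

5.72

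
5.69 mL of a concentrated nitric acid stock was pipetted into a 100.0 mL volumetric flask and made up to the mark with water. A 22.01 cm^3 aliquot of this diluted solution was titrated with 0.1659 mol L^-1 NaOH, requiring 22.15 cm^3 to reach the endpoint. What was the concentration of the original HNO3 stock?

n(NaOH) = 0.1659 x 0.02215 = 0.003675 mol.
n(HNO3) in the aliquot = 0.003675 mol.
[diluted HNO3] = 0.003675 / 0.02201 = 0.1670 M.
Dilution factor = 100.0/5.690 = 17.57, so [stock] = 0.1670 x 17.57 = 2.93 M.

2.93 M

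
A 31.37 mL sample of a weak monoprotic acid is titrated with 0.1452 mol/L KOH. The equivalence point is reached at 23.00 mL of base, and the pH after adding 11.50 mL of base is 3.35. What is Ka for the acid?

4.5 x 10^-4

11.50 mL is half of the equivalence volume, so this is the half-equivalence point where [HA] = [A^-].
At half-equivalence pH = pKa, so pKa = 3.35.
Ka = 10^(-3.35) = 4.5 x 10^-4.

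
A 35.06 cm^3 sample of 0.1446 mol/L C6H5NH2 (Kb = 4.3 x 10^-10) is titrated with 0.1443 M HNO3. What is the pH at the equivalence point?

n(C6H5NH2) = 0.1446 x 0.03506 = 0.005070 mol; V(HNO3) at equivalence = 0.005070/0.1443 = 0.03513 L.
At equivalence the base is fully converted to C6H5NH3+; total volume = 0.07019 L, so [C6H5NH3+] = 0.005070/0.07019 = 0.07222 M.
Ka(C6H5NH3+) = Kw/Kb = 1.0e-14 / 4.3 x 10^-10 = 2.33e-5.
[H^+] = sqrt(Ka x [C6H5NH3+]) = sqrt(2.33e-5 x 0.07222) = 0.00130 M.
pH = -log(0.00130) = 2.89.

2.89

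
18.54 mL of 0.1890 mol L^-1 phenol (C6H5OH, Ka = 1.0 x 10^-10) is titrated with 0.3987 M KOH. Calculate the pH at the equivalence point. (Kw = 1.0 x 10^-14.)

11.55

n(C6H5OH) = 0.1890 x 0.01854 = 0.003504 mol; V(KOH) at equivalence = 0.003504/0.3987 = 0.008789 L.
At equivalence all the acid is converted to C6H5O-; total volume = 0.01854 + 0.008789 = 0.02733 L, so [C6H5O-] = 0.003504/0.02733 = 0.1282 M.
Kb = Kw/Ka = 1.0e-14 / 1.0 x 10^-10 = 0.000100.
[OH^-] = sqrt(Kb x [C6H5O-]) = sqrt(0.000100 x 0.1282) = 0.00358 M.
pOH = 2.45, so pH = 14.00 - 2.45 = 11.55.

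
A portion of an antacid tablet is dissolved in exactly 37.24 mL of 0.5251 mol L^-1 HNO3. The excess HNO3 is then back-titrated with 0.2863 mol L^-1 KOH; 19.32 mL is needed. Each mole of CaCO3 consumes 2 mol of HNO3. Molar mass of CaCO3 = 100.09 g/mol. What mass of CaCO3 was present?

Total n(HNO3) added = 0.5251 x 0.03724 = 0.01955 mol.
n(KOH) used = 0.2863 x 0.01932 = 0.005531 mol, which equals the excess n(HNO3).
So n(HNO3) consumed by the sample = 0.01955 - 0.005531 = 0.01402 mol.
n(CaCO3) = 0.01402 / 2 = 0.007012 mol.
mass = 0.007012 mol x 100.09 g/mol = 0.702 g.

0.702 g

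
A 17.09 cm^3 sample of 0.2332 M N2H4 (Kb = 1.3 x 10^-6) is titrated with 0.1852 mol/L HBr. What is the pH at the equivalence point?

n(N2H4) = 0.2332 x 0.01709 = 0.003985 mol; V(HBr) at equivalence = 0.003985/0.1852 = 0.02152 L.
At equivalence the base is fully converted to N2H5+; total volume = 0.03861 L, so [N2H5+] = 0.003985/0.03861 = 0.1032 M.
Ka(N2H5+) = Kw/Kb = 1.0e-14 / 1.3 x 10^-6 = 7.69e-9.
[H^+] = sqrt(Ka x [N2H5+]) = sqrt(7.69e-9 x 0.1032) = 2.82e-5 M.
pH = -log(2.82e-5) = 4.55.

4.55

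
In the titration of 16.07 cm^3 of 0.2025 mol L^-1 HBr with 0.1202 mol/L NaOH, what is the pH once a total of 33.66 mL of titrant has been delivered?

n(acid) = 0.2025 x 0.01607 = 0.003254 mol; n(NaOH) added = 0.1202 x 0.03366 = 0.004046 mol.
Base is in excess by 0.004046 - 0.003254 = 0.0007918 mol in a total volume of 0.04973 L.
[OH^-] = 0.0007918/0.04973 = 0.01592 M, so pOH = 1.80 and pH = 14.00 - 1.80 = 12.20.

12.20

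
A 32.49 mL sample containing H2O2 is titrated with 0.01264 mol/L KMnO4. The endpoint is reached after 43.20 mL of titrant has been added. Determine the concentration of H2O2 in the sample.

0.0420 M

n(KMnO4) = 0.01264 x 0.04320 = 0.0005460 mol.
From the balanced equation, 2 mol KMnO4 reacts with 5 mol H2O2, so n(H2O2) = 0.0005460 x 5/2 = 0.001365 mol.
[H2O2] = 0.001365 / 0.03249 L = 0.0420 M.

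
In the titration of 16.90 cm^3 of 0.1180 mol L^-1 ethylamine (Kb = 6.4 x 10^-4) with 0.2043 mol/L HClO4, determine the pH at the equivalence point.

n(C2H5NH2) = 0.1180 x 0.01690 = 0.001994 mol; V(HClO4) at equivalence = 0.001994/0.2043 = 0.009761 L.
At equivalence the base is fully converted to C2H5NH3+; total volume = 0.02666 L, so [C2H5NH3+] = 0.001994/0.02666 = 0.07480 M.
Ka(C2H5NH3+) = Kw/Kb = 1.0e-14 / 6.4 x 10^-4 = 1.56e-11.
[H^+] = sqrt(Ka x [C2H5NH3+]) = sqrt(1.56e-11 x 0.07480) = 1.08e-6 M.
pH = -log(1.08e-6) = 5.97.

5.97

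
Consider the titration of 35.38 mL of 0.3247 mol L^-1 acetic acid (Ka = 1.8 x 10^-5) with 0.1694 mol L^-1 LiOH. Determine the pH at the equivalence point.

8.90

n(CH3COOH) = 0.3247 x 0.03538 = 0.01149 mol; V(LiOH) at equivalence = 0.01149/0.1694 = 0.06782 L.
At equivalence all the acid is converted to CH3COO-; total volume = 0.03538 + 0.06782 = 0.1032 L, so [CH3COO-] = 0.01149/0.1032 = 0.1113 M.
Kb = Kw/Ka = 1.0e-14 / 1.8 x 10^-5 = 5.56e-10.
[OH^-] = sqrt(Kb x [CH3COO-]) = sqrt(5.56e-10 x 0.1113) = 7.86e-6 M.
pOH = 5.10, so pH = 14.00 - 5.10 = 8.90.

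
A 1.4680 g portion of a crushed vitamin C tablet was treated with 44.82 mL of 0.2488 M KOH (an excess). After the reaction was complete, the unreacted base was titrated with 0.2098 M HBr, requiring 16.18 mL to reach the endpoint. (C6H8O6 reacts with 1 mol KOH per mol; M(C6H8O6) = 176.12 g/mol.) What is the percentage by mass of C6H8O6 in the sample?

93.1%

Total n(KOH) added = 0.2488 x 0.04482 = 0.01115 mol.
n(HBr) used = 0.2098 x 0.01618 = 0.003395 mol, which equals the excess n(KOH).
So n(KOH) consumed by the sample = 0.01115 - 0.003395 = 0.007757 mol.
n(C6H8O6) = 0.007757 / 1 = 0.007757 mol.
mass C6H8O6 = 0.007757 x 176.12 = 1.366 g, so %C6H8O6 = 1.366/1.4680 x 100 = 93.1%.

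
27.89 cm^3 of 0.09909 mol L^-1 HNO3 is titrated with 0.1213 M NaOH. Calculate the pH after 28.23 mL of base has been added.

n(acid) = 0.09909 x 0.02789 = 0.002764 mol; n(NaOH) added = 0.1213 x 0.02823 = 0.003424 mol.
Base is in excess by 0.003424 - 0.002764 = 0.0006607 mol in a total volume of 0.05612 L.
[OH^-] = 0.0006607/0.05612 = 0.01177 M, so pOH = 1.93 and pH = 14.00 - 1.93 = 12.07.

12.07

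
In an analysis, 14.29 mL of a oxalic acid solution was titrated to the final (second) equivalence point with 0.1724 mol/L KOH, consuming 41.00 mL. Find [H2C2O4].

n(KOH) = 0.1724 x 0.04100 = 0.007068 mol.
At the final (second) equivalence point, 2 mol OH^- react per mol H2C2O4, so n(H2C2O4) = 0.007068 / 2 = 0.003534 mol.
[H2C2O4] = 0.003534 / 0.01429 L = 0.247 M.

0.247 M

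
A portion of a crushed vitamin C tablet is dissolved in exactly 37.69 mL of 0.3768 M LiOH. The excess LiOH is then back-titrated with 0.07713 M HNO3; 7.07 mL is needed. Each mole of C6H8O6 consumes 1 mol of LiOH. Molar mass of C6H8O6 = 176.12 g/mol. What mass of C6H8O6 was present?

2.41 g

Total n(LiOH) added = 0.3768 x 0.03769 = 0.01420 mol.
n(HNO3) used = 0.07713 x 0.007070 = 0.0005453 mol, which equals the excess n(LiOH).
So n(LiOH) consumed by the sample = 0.01420 - 0.0005453 = 0.01366 mol.
n(C6H8O6) = 0.01366 / 1 = 0.01366 mol.
mass = 0.01366 mol x 176.12 g/mol = 2.41 g.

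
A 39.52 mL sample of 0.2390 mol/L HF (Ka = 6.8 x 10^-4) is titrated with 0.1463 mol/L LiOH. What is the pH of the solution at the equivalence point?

8.06

n(HF) = 0.2390 x 0.03952 = 0.009445 mol; V(LiOH) at equivalence = 0.009445/0.1463 = 0.06456 L.
At equivalence all the acid is converted to F-; total volume = 0.03952 + 0.06456 = 0.1041 L, so [F-] = 0.009445/0.1041 = 0.09075 M.
Kb = Kw/Ka = 1.0e-14 / 6.8 x 10^-4 = 1.47e-11.
[OH^-] = sqrt(Kb x [F-]) = sqrt(1.47e-11 x 0.09075) = 1.16e-6 M.
pOH = 5.94, so pH = 14.00 - 5.94 = 8.06.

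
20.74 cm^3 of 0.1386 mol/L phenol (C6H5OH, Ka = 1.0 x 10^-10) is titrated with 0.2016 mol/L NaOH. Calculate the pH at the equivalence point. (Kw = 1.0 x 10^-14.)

n(C6H5OH) = 0.1386 x 0.02074 = 0.002875 mol; V(NaOH) at equivalence = 0.002875/0.2016 = 0.01426 L.
At equivalence all the acid is converted to C6H5O-; total volume = 0.02074 + 0.01426 = 0.03500 L, so [C6H5O-] = 0.002875/0.03500 = 0.08213 M.
Kb = Kw/Ka = 1.0e-14 / 1.0 x 10^-10 = 0.000100.
[OH^-] = sqrt(Kb x [C6H5O-]) = sqrt(0.000100 x 0.08213) = 0.00287 M.
pOH = 2.54, so pH = 14.00 - 2.54 = 11.46.

11.46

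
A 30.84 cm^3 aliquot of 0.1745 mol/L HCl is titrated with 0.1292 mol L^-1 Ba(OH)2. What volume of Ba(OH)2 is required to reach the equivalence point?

n(HCl) = 0.1745 mol/L x 0.03084 L = 0.005382 mol.
The neutralisation is 2 HCl : 1 Ba(OH)2, so n(Ba(OH)2) = 0.005382 x 1/2 = 0.002691 mol.
V(Ba(OH)2) = 0.002691 / 0.1292 = 0.02083 L = 20.8 mL.

20.8 mL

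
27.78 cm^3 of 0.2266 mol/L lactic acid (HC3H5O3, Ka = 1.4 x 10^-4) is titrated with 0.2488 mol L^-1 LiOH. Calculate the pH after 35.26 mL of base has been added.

12.59

n(acid) = 0.2266 x 0.02778 = 0.006295 mol; n(LiOH) added = 0.2488 x 0.03526 = 0.008773 mol.
Base is in excess by 0.008773 - 0.006295 = 0.002478 mol in a total volume of 0.06304 L.
[OH^-] = 0.002478/0.06304 = 0.03930 M, so pOH = 1.41 and pH = 14.00 - 1.41 = 12.59.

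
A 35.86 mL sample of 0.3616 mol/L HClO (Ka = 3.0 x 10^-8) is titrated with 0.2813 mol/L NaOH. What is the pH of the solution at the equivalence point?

n(HClO) = 0.3616 x 0.03586 = 0.01297 mol; V(NaOH) at equivalence = 0.01297/0.2813 = 0.04610 L.
At equivalence all the acid is converted to ClO-; total volume = 0.03586 + 0.04610 = 0.08196 L, so [ClO-] = 0.01297/0.08196 = 0.1582 M.
Kb = Kw/Ka = 1.0e-14 / 3.0 x 10^-8 = 3.33e-7.
[OH^-] = sqrt(Kb x [ClO-]) = sqrt(3.33e-7 x 0.1582) = 0.000230 M.
pOH = 3.64, so pH = 14.00 - 3.64 = 10.36.

10.36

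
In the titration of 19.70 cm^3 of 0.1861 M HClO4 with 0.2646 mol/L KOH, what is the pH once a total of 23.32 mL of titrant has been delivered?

n(acid) = 0.1861 x 0.01970 = 0.003666 mol; n(KOH) added = 0.2646 x 0.02332 = 0.006170 mol.
Base is in excess by 0.006170 - 0.003666 = 0.002504 mol in a total volume of 0.04302 L.
[OH^-] = 0.002504/0.04302 = 0.05821 M, so pOH = 1.23 and pH = 14.00 - 1.23 = 12.77.

12.77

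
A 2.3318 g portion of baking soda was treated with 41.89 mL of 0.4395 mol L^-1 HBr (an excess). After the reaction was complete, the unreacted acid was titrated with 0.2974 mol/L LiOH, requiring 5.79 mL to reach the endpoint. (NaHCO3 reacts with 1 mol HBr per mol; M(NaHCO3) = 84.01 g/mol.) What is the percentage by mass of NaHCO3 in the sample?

60.1%

Total n(HBr) added = 0.4395 x 0.04189 = 0.01841 mol.
n(LiOH) used = 0.2974 x 0.005790 = 0.001722 mol, which equals the excess n(HBr).
So n(HBr) consumed by the sample = 0.01841 - 0.001722 = 0.01669 mol.
n(NaHCO3) = 0.01669 / 1 = 0.01669 mol.
mass NaHCO3 = 0.01669 x 84.01 = 1.402 g, so %NaHCO3 = 1.402/2.3318 x 100 = 60.1%.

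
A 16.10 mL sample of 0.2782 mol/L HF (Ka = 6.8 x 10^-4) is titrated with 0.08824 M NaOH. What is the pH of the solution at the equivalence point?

n(HF) = 0.2782 x 0.01610 = 0.004479 mol; V(NaOH) at equivalence = 0.004479/0.08824 = 0.05076 L.
At equivalence all the acid is converted to F-; total volume = 0.01610 + 0.05076 = 0.06686 L, so [F-] = 0.004479/0.06686 = 0.06699 M.
Kb = Kw/Ka = 1.0e-14 / 6.8 x 10^-4 = 1.47e-11.
[OH^-] = sqrt(Kb x [F-]) = sqrt(1.47e-11 x 0.06699) = 9.93e-7 M.
pOH = 6.00, so pH = 14.00 - 6.00 = 8.00.

8.00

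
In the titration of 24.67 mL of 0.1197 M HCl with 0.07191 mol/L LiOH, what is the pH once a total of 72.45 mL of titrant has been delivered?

n(acid) = 0.1197 x 0.02467 = 0.002953 mol; n(LiOH) added = 0.07191 x 0.07245 = 0.005210 mol.
Base is in excess by 0.005210 - 0.002953 = 0.002257 mol in a total volume of 0.09712 L.
[OH^-] = 0.002257/0.09712 = 0.02324 M, so pOH = 1.63 and pH = 14.00 - 1.63 = 12.37.

12.37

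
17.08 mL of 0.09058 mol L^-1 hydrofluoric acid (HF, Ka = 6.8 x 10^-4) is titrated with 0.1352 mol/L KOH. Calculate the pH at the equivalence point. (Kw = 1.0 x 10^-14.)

7.95

n(HF) = 0.09058 x 0.01708 = 0.001547 mol; V(KOH) at equivalence = 0.001547/0.1352 = 0.01144 L.
At equivalence all the acid is converted to F-; total volume = 0.01708 + 0.01144 = 0.02852 L, so [F-] = 0.001547/0.02852 = 0.05424 M.
Kb = Kw/Ka = 1.0e-14 / 6.8 x 10^-4 = 1.47e-11.
[OH^-] = sqrt(Kb x [F-]) = sqrt(1.47e-11 x 0.05424) = 8.93e-7 M.
pOH = 6.05, so pH = 14.00 - 6.05 = 7.95.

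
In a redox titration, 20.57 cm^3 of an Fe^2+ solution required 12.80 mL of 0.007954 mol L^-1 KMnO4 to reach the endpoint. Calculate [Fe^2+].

n(KMnO4) = 0.007954 x 0.01280 = 0.0001018 mol.
From the balanced equation, 1 mol KMnO4 reacts with 5 mol Fe^2+, so n(Fe^2+) = 0.0001018 x 5/1 = 0.0005091 mol.
[Fe^2+] = 0.0005091 / 0.02057 L = 0.0247 M.

0.0247 M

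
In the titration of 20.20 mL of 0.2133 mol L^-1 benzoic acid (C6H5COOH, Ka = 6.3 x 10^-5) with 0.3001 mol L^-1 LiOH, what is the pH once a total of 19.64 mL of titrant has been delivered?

n(acid) = 0.2133 x 0.02020 = 0.004309 mol; n(LiOH) added = 0.3001 x 0.01964 = 0.005894 mol.
Base is in excess by 0.005894 - 0.004309 = 0.001585 mol in a total volume of 0.03984 L.
[OH^-] = 0.001585/0.03984 = 0.03979 M, so pOH = 1.40 and pH = 14.00 - 1.40 = 12.60.

12.60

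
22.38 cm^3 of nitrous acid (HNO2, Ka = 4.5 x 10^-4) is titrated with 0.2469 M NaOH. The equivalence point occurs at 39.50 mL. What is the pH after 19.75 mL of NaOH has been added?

19.75 mL is exactly half the equivalence volume (39.50/2), i.e. the half-equivalence point.
There, n(HA) = n(A^-), so pH = pKa = -log(4.5 x 10^-4) = 3.35.

3.35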